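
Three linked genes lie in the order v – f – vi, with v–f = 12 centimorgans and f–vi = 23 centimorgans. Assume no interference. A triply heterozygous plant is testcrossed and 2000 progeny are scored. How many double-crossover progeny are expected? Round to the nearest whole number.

55

Map distances give recombination frequencies of 0.120 and 0.230 for the two intervals.
With no interference, expected double-crossover frequency = 0.120 × 0.230 = 0.02760.
Expected number = 0.02760 × 2000 = 55.20 ≈ 55.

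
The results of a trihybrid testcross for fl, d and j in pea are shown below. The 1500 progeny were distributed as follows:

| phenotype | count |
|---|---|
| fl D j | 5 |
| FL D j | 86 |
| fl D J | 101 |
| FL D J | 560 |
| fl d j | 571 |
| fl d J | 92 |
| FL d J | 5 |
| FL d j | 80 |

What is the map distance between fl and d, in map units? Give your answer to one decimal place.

12.7 map units

The two most frequent reciprocal classes, fl d j and FL D J, are the parental types, so the F1 was fl d j / FL D J.
The two rarest classes, fl D j and FL d J, are the double crossovers. Comparing them with the parentals, only the d allele has switched, so d is the middle locus and the order is fl – d – j.
Crossovers in the fl–d interval produce the single-crossover classes FL d j and fl D J (80 + 101 = 181) plus the double crossovers (10).
RF(fl–d) = (181 + 10) / 1500 = 191/1500 = 0.1273 → 12.7 map units.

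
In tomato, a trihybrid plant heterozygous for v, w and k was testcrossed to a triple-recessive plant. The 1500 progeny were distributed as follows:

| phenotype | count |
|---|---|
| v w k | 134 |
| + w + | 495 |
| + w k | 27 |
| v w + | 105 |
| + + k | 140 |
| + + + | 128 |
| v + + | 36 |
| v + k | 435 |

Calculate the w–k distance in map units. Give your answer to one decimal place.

The two most frequent reciprocal classes, v + k and + w +, are the parental types, so the F1 was v + k / + w +.
The two rarest classes, v + + and + w k, are the double crossovers. Comparing them with the parentals, only the k allele has switched, so k is the middle locus and the order is w – k – v.
Crossovers in the w–k interval produce the single-crossover classes v w k and + + + (134 + 128 = 262) plus the double crossovers (63).
RF(w–k) = (262 + 63) / 1500 = 325/1500 = 0.2167 → 21.7 map units.

21.7 map units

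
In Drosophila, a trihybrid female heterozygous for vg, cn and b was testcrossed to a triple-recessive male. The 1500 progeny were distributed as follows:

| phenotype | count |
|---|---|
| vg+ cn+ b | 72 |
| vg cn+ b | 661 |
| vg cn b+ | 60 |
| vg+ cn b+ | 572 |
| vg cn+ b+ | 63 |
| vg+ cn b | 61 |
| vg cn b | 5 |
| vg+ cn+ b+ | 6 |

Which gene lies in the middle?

cn

The two most frequent reciprocal classes, vg cn+ b and vg+ cn b+, are the parental types, so the F1 was vg cn+ b / vg+ cn b+.
The two rarest classes, vg cn b and vg+ cn+ b+, are the double crossovers. Comparing them with the parentals, only the cn allele has switched, so cn is the middle locus and the order is b – cn – vg.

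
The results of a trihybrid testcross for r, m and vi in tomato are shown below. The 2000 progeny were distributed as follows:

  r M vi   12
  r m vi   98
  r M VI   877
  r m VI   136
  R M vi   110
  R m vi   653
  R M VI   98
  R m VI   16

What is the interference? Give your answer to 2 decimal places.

0.09

The two most frequent reciprocal classes, R m vi and r M VI, are the parental types, so the F1 was R m vi / r M VI.
The two rarest classes, R m VI and r M vi, are the double crossovers. Comparing them with the parentals, only the vi allele has switched, so vi is the middle locus and the order is m – vi – r.
m–vi: (246 + 28)/2000 = 0.1370; vi–r: (196 + 28)/2000 = 0.1120.
Expected DCO frequency = 0.1370 × 0.1120 ≈ 0.01534; observed = 28/2000 ≈ 0.01400.
Coefficient of coincidence = 0.01400/0.01534 ≈ 0.91; interference = 1 − 0.91 = 0.09.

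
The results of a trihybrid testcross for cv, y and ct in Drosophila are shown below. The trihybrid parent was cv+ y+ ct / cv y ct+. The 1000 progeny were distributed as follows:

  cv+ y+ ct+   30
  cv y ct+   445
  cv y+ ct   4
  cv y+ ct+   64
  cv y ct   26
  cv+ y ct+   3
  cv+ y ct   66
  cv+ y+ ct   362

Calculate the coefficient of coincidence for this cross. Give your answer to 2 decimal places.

The two rarest classes, cv y+ ct and cv+ y ct+, are the double crossovers. Comparing them with the parentals, only the cv allele has switched, so cv is the middle locus and the order is ct – cv – y.
ct–cv: (56 + 7)/1000 = 0.0630; cv–y: (130 + 7)/1000 = 0.1370.
Expected DCO frequency = 0.0630 × 0.1370 ≈ 0.00863; observed = 7/1000 ≈ 0.00700.
Coefficient of coincidence = 0.00700/0.00863 ≈ 0.81.

0.81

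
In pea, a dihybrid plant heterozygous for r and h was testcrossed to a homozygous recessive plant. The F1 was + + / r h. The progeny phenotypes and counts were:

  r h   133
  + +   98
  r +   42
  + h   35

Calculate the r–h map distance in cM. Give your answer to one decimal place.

The recombinant classes are + h and r +: 35 + 42 = 77.
Recombination frequency = 77/308 = 0.2500 ≈ 25.0%, i.e. 25.0 cM.

25.0 cM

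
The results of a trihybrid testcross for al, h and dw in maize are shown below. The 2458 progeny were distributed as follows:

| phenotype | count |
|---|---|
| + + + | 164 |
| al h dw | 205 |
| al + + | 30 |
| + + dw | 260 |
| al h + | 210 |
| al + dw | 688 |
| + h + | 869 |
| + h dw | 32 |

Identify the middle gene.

dw

The two most frequent reciprocal classes, + h + and al + dw, are the parental types, so the F1 was + h + / al + dw.
The two rarest classes, + h dw and al + +, are the double crossovers. Comparing them with the parentals, only the dw allele has switched, so dw is the middle locus and the order is h – dw – al.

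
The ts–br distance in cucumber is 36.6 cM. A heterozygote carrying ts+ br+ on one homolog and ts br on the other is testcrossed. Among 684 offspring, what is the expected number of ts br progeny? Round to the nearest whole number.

A map distance of 36.6 cM corresponds to a recombination frequency of 0.366.
The F1 is ts+ br+ / ts br, so ts br is a parental gamete class with expected frequency (1 − r)/2 = 0.634/2 = 0.3170.
Expected number = 0.3170 × 684 = 216.83 ≈ 217.

217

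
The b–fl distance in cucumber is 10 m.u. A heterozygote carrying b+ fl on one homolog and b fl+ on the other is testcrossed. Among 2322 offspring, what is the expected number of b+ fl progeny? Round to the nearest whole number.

A map distance of 10 m.u. corresponds to a recombination frequency of 0.100.
The F1 is b+ fl / b fl+, so b+ fl is a parental gamete class with expected frequency (1 − r)/2 = 0.900/2 = 0.4500.
Expected number = 0.4500 × 2322 = 1044.90 ≈ 1045.

1045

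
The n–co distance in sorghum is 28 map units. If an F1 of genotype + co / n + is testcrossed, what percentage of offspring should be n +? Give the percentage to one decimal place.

A map distance of 28 map units corresponds to a recombination frequency of 0.280.
The F1 is + co / n +, so n + is a parental gamete class with expected frequency (1 − r)/2 = 0.720/2 = 0.3600.
That is 0.3600 = 36.0% of the progeny.

36.0%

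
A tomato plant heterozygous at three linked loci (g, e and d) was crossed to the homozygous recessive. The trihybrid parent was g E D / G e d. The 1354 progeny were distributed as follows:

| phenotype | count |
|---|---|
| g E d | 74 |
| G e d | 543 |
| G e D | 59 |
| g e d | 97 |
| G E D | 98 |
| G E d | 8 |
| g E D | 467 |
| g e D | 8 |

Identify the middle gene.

e

The two rarest classes, g e D and G E d, are the double crossovers. Comparing them with the parentals, only the e allele has switched, so e is the middle locus and the order is g – e – d.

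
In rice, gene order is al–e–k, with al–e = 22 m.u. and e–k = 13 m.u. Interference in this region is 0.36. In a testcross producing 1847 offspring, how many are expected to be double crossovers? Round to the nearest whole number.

Map distances give recombination frequencies of 0.220 and 0.130 for the two intervals.
With interference 0.36 (so coincidence = 0.64), expected double-crossover frequency = 0.220 × 0.130 × 0.64 = 0.01830.
Expected number = 0.01830 × 1847 = 33.81 ≈ 34.

34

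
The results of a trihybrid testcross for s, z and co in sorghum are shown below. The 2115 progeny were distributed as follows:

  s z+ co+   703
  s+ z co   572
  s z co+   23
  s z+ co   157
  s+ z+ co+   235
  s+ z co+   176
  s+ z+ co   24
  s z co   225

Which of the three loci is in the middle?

The two most frequent reciprocal classes, s+ z co and s z+ co+, are the parental types, so the F1 was s+ z co / s z+ co+.
The two rarest classes, s+ z+ co and s z co+, are the double crossovers. Comparing them with the parentals, only the z allele has switched, so z is the middle locus and the order is co – z – s.

z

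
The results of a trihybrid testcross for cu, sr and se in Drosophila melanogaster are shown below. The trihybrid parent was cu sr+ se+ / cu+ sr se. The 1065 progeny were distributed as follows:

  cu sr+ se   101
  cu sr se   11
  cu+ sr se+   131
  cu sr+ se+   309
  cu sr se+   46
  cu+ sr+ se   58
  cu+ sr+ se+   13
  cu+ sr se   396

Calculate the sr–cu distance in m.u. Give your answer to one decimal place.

The two rarest classes, cu+ sr+ se+ and cu sr se, are the double crossovers. Comparing them with the parentals, only the cu allele has switched, so cu is the middle locus and the order is se – cu – sr.
Crossovers in the cu–sr interval produce the single-crossover classes cu sr se+ and cu+ sr+ se (46 + 58 = 104) plus the double crossovers (24).
RF(cu–sr) = (104 + 24) / 1065 = 128/1065 = 0.1202 → 12.0 m.u.

12.0 m.u.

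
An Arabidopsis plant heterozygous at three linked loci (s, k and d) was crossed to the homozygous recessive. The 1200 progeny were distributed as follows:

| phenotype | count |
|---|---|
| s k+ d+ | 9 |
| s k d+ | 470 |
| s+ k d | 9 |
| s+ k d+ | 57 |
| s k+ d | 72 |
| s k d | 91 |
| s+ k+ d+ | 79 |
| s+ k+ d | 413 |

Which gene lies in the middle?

k

The two most frequent reciprocal classes, s k d+ and s+ k+ d, are the parental types, so the F1 was s k d+ / s+ k+ d.
The two rarest classes, s k+ d+ and s+ k d, are the double crossovers. Comparing them with the parentals, only the k allele has switched, so k is the middle locus and the order is d – k – s.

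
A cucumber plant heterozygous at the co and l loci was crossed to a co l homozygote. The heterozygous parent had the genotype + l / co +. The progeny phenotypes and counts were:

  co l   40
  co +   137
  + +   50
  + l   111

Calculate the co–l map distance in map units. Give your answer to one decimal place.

The recombinant classes are + + and co l: 50 + 40 = 90.
Recombination frequency = 90/338 = 0.2663 ≈ 26.6%, i.e. 26.6 map units.

26.6 map units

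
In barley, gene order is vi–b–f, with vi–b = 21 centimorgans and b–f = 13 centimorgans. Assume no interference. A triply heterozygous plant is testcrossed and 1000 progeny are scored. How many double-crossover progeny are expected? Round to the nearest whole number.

Map distances give recombination frequencies of 0.210 and 0.130 for the two intervals.
With no interference, expected double-crossover frequency = 0.210 × 0.130 = 0.02730.
Expected number = 0.02730 × 1000 = 27.30 ≈ 27.

27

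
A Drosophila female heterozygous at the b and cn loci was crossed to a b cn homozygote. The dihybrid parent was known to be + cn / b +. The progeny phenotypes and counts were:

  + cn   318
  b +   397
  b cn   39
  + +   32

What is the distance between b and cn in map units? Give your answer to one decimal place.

9.0 map units

The recombinant classes are + + and b cn: 32 + 39 = 71.
Recombination frequency = 71/786 = 0.0903 ≈ 9.0%, i.e. 9.0 map units.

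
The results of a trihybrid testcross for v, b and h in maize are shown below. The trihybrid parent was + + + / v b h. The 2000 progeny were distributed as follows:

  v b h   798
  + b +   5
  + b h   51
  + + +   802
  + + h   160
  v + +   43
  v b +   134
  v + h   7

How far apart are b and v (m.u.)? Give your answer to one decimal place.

5.3 m.u.

The two rarest classes, + b + and v + h, are the double crossovers. Comparing them with the parentals, only the b allele has switched, so b is the middle locus and the order is h – b – v.
Crossovers in the b–v interval produce the single-crossover classes v + + and + b h (43 + 51 = 94) plus the double crossovers (12).
RF(b–v) = (94 + 12) / 2000 = 106/2000 = 0.0530 → 5.3 m.u.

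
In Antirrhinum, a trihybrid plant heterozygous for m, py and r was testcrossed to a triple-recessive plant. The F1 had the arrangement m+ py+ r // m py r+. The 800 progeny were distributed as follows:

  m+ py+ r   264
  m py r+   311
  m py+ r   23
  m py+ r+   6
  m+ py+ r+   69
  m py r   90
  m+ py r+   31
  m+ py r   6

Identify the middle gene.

py

The two rarest classes, m+ py r and m py+ r+, are the double crossovers. Comparing them with the parentals, only the py allele has switched, so py is the middle locus and the order is r – py – m.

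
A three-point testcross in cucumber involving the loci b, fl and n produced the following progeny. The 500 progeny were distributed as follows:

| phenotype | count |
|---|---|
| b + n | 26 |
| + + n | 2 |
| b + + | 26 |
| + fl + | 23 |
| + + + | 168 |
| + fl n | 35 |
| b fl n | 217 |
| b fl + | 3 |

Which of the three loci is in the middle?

n

The two most frequent reciprocal classes, + + + and b fl n, are the parental types, so the F1 was + + + / b fl n.
The two rarest classes, + + n and b fl +, are the double crossovers. Comparing them with the parentals, only the n allele has switched, so n is the middle locus and the order is b – n – fl.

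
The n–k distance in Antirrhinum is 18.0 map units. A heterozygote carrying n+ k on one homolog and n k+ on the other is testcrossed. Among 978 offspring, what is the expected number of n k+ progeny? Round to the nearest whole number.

A map distance of 18.0 map units corresponds to a recombination frequency of 0.180.
The F1 is n+ k / n k+, so n k+ is a parental gamete class with expected frequency (1 − r)/2 = 0.820/2 = 0.4100.
Expected number = 0.4100 × 978 = 400.98 ≈ 401.

401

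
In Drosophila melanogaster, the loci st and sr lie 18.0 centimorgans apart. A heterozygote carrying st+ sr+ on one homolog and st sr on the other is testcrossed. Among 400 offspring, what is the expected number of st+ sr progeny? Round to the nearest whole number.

A map distance of 18.0 centimorgans corresponds to a recombination frequency of 0.180.
The F1 is st+ sr+ / st sr, so st+ sr is a recombinant gamete class with expected frequency r/2 = 0.180/2 = 0.0900.
Expected number = 0.0900 × 400 = 36.00 ≈ 36.

36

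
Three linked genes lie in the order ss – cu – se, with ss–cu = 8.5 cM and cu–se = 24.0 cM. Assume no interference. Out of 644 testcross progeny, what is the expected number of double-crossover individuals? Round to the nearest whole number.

13

Map distances give recombination frequencies of 0.085 and 0.240 for the two intervals.
With no interference, expected double-crossover frequency = 0.085 × 0.240 = 0.02040.
Expected number = 0.02040 × 644 = 13.14 ≈ 13.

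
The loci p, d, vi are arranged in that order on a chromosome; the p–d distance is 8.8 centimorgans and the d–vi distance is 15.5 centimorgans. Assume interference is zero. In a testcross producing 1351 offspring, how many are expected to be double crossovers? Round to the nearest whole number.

18

Map distances give recombination frequencies of 0.088 and 0.155 for the two intervals.
With no interference, expected double-crossover frequency = 0.088 × 0.155 = 0.01364.
Expected number = 0.01364 × 1351 = 18.43 ≈ 18.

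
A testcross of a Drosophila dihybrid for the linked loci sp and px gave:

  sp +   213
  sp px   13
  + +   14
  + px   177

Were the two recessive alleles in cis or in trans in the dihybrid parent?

The two most frequent classes are + px (177) and sp + (213); these are the parental (non-recombinant) types.
So the F1 carried + px on one chromosome and sp + on the other — the recessive alleles are on opposite chromosomes (trans / repulsion).

trans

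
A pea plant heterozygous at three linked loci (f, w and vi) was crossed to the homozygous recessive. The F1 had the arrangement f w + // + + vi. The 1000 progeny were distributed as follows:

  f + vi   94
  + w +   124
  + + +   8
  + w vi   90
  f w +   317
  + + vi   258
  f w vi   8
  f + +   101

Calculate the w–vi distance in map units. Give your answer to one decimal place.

The two rarest classes, f w vi and + + +, are the double crossovers. Comparing them with the parentals, only the vi allele has switched, so vi is the middle locus and the order is w – vi – f.
Crossovers in the w–vi interval produce the single-crossover classes f + + and + w vi (101 + 90 = 191) plus the double crossovers (16).
RF(w–vi) = (191 + 16) / 1000 = 207/1000 = 0.2070 → 20.7 map units.

20.7 map units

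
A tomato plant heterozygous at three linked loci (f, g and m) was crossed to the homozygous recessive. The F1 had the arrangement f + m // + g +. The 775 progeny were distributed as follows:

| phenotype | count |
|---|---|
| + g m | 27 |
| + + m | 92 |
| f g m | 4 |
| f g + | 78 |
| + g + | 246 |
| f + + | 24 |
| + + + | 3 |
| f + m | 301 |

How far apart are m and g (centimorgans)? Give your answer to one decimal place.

The two rarest classes, f g m and + + +, are the double crossovers. Comparing them with the parentals, only the g allele has switched, so g is the middle locus and the order is f – g – m.
Crossovers in the g–m interval produce the single-crossover classes f + + and + g m (24 + 27 = 51) plus the double crossovers (7).
RF(g–m) = (51 + 7) / 775 = 58/775 = 0.0748 → 7.5 centimorgans.

7.5 centimorgans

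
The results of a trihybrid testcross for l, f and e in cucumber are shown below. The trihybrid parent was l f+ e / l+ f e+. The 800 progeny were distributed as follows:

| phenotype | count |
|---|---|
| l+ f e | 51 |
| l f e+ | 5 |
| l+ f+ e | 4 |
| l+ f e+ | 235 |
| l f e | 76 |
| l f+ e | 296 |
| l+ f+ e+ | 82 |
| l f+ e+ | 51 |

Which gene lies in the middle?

The two rarest classes, l+ f+ e and l f e+, are the double crossovers. Comparing them with the parentals, only the l allele has switched, so l is the middle locus and the order is e – l – f.

l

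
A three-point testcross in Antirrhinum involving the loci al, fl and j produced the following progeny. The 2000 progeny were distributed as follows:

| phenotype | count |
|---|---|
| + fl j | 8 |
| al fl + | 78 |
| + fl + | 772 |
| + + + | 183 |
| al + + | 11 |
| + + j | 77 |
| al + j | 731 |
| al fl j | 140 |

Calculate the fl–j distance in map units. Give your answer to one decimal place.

17.1 map units

The two most frequent reciprocal classes, al + j and + fl +, are the parental types, so the F1 was al + j / + fl +.
The two rarest classes, al + + and + fl j, are the double crossovers. Comparing them with the parentals, only the j allele has switched, so j is the middle locus and the order is al – j – fl.
Crossovers in the j–fl interval produce the single-crossover classes al fl j and + + + (140 + 183 = 323) plus the double crossovers (19).
RF(j–fl) = (323 + 19) / 2000 = 342/2000 = 0.1710 → 17.1 map units.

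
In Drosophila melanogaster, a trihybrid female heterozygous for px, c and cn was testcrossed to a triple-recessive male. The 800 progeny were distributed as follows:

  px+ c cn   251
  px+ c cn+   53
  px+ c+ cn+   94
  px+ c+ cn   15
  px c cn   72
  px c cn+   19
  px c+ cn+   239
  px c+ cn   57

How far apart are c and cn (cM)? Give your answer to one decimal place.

The two most frequent reciprocal classes, px+ c cn and px c+ cn+, are the parental types, so the F1 was px+ c cn / px c+ cn+.
The two rarest classes, px+ c+ cn and px c cn+, are the double crossovers. Comparing them with the parentals, only the c allele has switched, so c is the middle locus and the order is cn – c – px.
Crossovers in the cn–c interval produce the single-crossover classes px+ c cn+ and px c+ cn (53 + 57 = 110) plus the double crossovers (34).
RF(cn–c) = (110 + 34) / 800 = 144/800 = 0.1800 → 18.0 cM.

18.0 cM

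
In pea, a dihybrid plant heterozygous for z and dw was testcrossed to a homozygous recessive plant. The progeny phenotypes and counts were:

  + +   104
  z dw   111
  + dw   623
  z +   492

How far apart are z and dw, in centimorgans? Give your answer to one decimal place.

The two most frequent classes, + dw (623) and z + (492), are the parental types, so the F1 was + dw / z +.
The recombinant classes are + + and z dw: 104 + 111 = 215.
Recombination frequency = 215/1330 = 0.1617 ≈ 16.2%, i.e. 16.2 centimorgans.

16.2 centimorgans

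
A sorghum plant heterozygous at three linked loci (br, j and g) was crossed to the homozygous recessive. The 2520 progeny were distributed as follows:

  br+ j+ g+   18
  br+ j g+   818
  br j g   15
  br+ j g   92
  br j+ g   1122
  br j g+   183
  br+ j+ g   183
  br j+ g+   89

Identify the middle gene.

j

The two most frequent reciprocal classes, br j+ g and br+ j g+, are the parental types, so the F1 was br j+ g / br+ j g+.
The two rarest classes, br j g and br+ j+ g+, are the double crossovers. Comparing them with the parentals, only the j allele has switched, so j is the middle locus and the order is g – j – br.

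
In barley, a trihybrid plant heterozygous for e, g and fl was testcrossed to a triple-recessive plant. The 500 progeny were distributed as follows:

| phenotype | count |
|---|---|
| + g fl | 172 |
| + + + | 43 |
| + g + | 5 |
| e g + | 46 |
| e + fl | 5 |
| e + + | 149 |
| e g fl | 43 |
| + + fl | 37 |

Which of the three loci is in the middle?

The two most frequent reciprocal classes, + g fl and e + +, are the parental types, so the F1 was + g fl / e + +.
The two rarest classes, + g + and e + fl, are the double crossovers. Comparing them with the parentals, only the fl allele has switched, so fl is the middle locus and the order is g – fl – e.

fl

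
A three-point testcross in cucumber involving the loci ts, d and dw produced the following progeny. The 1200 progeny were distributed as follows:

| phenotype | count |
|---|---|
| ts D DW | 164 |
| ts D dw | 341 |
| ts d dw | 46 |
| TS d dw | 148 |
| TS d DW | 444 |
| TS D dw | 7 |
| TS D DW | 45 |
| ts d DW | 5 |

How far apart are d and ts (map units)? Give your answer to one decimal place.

8.6 map units

The two most frequent reciprocal classes, ts D dw and TS d DW, are the parental types, so the F1 was ts D dw / TS d DW.
The two rarest classes, TS D dw and ts d DW, are the double crossovers. Comparing them with the parentals, only the ts allele has switched, so ts is the middle locus and the order is dw – ts – d.
Crossovers in the ts–d interval produce the single-crossover classes ts d dw and TS D DW (46 + 45 = 91) plus the double crossovers (12).
RF(ts–d) = (91 + 12) / 1200 = 103/1200 = 0.0858 → 8.6 map units.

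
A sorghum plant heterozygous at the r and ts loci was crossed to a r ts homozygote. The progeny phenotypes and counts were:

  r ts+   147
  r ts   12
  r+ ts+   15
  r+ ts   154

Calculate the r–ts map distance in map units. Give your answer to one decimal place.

8.2 map units

The two most frequent classes, r+ ts (154) and r ts+ (147), are the parental types, so the F1 was r+ ts / r ts+.
The recombinant classes are r+ ts+ and r ts: 15 + 12 = 27.
Recombination frequency = 27/328 = 0.0823 ≈ 8.2%, i.e. 8.2 map units.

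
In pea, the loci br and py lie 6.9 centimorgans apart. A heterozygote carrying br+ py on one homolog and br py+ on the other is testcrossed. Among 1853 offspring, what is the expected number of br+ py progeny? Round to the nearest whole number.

A map distance of 6.9 centimorgans corresponds to a recombination frequency of 0.069.
The F1 is br+ py / br py+, so br+ py is a parental gamete class with expected frequency (1 − r)/2 = 0.931/2 = 0.4655.
Expected number = 0.4655 × 1853 = 862.57 ≈ 863.

863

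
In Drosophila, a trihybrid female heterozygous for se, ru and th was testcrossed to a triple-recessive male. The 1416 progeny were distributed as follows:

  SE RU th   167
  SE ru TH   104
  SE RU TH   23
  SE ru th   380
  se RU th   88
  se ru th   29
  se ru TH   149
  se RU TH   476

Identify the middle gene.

The two most frequent reciprocal classes, SE ru th and se RU TH, are the parental types, so the F1 was SE ru th / se RU TH.
The two rarest classes, se ru th and SE RU TH, are the double crossovers. Comparing them with the parentals, only the se allele has switched, so se is the middle locus and the order is ru – se – th.

se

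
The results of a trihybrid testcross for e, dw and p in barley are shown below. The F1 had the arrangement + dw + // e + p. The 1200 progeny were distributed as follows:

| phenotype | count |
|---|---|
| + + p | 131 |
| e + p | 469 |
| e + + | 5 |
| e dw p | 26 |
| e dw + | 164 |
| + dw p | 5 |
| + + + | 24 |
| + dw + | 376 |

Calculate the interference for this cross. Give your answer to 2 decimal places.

0.34

The two rarest classes, + dw p and e + +, are the double crossovers. Comparing them with the parentals, only the p allele has switched, so p is the middle locus and the order is e – p – dw.
e–p: (295 + 10)/1200 = 0.2542; p–dw: (50 + 10)/1200 = 0.0500.
Expected DCO frequency = 0.2542 × 0.0500 ≈ 0.01271; observed = 10/1200 ≈ 0.00833.
Coefficient of coincidence = 0.00833/0.01271 ≈ 0.66; interference = 1 − 0.66 = 0.34.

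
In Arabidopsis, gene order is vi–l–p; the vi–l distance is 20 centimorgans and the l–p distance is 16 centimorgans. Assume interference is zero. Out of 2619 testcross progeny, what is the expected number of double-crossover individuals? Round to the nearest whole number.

84

Map distances give recombination frequencies of 0.200 and 0.160 for the two intervals.
With no interference, expected double-crossover frequency = 0.200 × 0.160 = 0.03200.
Expected number = 0.03200 × 2619 = 83.81 ≈ 84.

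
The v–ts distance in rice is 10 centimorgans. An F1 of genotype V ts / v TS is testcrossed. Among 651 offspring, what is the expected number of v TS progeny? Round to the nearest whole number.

A map distance of 10 centimorgans corresponds to a recombination frequency of 0.100.
The F1 is V ts / v TS, so v TS is a parental gamete class with expected frequency (1 − r)/2 = 0.900/2 = 0.4500.
Expected number = 0.4500 × 651 = 292.95 ≈ 293.

293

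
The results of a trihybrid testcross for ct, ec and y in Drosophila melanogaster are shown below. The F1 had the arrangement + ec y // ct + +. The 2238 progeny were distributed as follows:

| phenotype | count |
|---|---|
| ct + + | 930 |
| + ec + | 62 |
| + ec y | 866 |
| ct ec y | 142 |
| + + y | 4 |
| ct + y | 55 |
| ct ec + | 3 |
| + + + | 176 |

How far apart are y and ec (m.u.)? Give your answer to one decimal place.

5.5 m.u.

The two rarest classes, + + y and ct ec +, are the double crossovers. Comparing them with the parentals, only the ec allele has switched, so ec is the middle locus and the order is ct – ec – y.
Crossovers in the ec–y interval produce the single-crossover classes + ec + and ct + y (62 + 55 = 117) plus the double crossovers (7).
RF(ec–y) = (117 + 7) / 2238 = 124/2238 = 0.0554 → 5.5 m.u.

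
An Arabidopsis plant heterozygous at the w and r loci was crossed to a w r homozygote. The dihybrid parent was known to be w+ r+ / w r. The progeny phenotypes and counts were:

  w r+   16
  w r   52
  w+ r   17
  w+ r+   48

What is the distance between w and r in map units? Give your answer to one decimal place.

The recombinant classes are w+ r and w r+: 17 + 16 = 33.
Recombination frequency = 33/133 = 0.2481 ≈ 24.8%, i.e. 24.8 map units.

24.8 map units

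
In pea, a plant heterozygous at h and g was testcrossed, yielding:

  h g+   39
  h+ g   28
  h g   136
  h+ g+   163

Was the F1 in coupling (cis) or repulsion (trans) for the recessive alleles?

cis

The two most frequent classes are h+ g+ (163) and h g (136); these are the parental (non-recombinant) types.
So the F1 carried h+ g+ on one chromosome and h g on the other — the recessive alleles are on the same chromosome (cis / coupling).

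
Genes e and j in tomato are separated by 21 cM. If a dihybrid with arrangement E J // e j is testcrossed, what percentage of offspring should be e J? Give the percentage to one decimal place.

A map distance of 21 cM corresponds to a recombination frequency of 0.210.
The F1 is E J / e j, so e J is a recombinant gamete class with expected frequency r/2 = 0.210/2 = 0.1050.
That is 0.1050 = 10.5% of the progeny.

10.5%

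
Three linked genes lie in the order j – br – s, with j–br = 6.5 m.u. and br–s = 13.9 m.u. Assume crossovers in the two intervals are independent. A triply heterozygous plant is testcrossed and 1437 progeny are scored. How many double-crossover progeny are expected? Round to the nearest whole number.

Map distances give recombination frequencies of 0.065 and 0.139 for the two intervals.
With no interference, expected double-crossover frequency = 0.065 × 0.139 = 0.00904.
Expected number = 0.00904 × 1437 = 12.98 ≈ 13.

13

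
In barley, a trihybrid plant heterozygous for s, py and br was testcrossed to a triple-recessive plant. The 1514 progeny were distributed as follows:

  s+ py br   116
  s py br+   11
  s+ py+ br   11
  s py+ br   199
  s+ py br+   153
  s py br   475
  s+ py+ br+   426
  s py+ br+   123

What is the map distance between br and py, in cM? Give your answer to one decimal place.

24.7 cM

The two most frequent reciprocal classes, s py br and s+ py+ br+, are the parental types, so the F1 was s py br / s+ py+ br+.
The two rarest classes, s py br+ and s+ py+ br, are the double crossovers. Comparing them with the parentals, only the br allele has switched, so br is the middle locus and the order is s – br – py.
Crossovers in the br–py interval produce the single-crossover classes s py+ br and s+ py br+ (199 + 153 = 352) plus the double crossovers (22).
RF(br–py) = (352 + 22) / 1514 = 374/1514 = 0.2470 → 24.7 cM.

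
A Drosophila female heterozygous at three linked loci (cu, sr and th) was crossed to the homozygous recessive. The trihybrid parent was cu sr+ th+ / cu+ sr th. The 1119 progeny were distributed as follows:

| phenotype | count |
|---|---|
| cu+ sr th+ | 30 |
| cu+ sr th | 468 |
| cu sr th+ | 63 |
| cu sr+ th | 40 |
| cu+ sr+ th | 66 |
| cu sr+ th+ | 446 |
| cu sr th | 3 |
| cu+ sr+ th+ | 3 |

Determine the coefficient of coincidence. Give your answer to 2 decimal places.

0.65

The two rarest classes, cu+ sr+ th+ and cu sr th, are the double crossovers. Comparing them with the parentals, only the cu allele has switched, so cu is the middle locus and the order is sr – cu – th.
sr–cu: (129 + 6)/1119 = 0.1206; cu–th: (70 + 6)/1119 = 0.0679.
Expected DCO frequency = 0.1206 × 0.0679 ≈ 0.00819; observed = 6/1119 ≈ 0.00536.
Coefficient of coincidence = 0.00536/0.00819 ≈ 0.65.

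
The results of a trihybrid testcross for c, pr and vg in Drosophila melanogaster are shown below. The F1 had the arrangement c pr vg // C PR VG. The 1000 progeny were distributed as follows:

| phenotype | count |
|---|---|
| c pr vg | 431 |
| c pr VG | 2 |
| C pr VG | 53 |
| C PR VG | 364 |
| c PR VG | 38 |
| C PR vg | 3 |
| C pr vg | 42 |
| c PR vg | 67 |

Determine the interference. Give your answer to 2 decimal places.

0.53

The two rarest classes, c pr VG and C PR vg, are the double crossovers. Comparing them with the parentals, only the vg allele has switched, so vg is the middle locus and the order is c – vg – pr.
c–vg: (80 + 5)/1000 = 0.0850; vg–pr: (120 + 5)/1000 = 0.1250.
Expected DCO frequency = 0.0850 × 0.1250 ≈ 0.01063; observed = 5/1000 ≈ 0.00500.
Coefficient of coincidence = 0.00500/0.01063 ≈ 0.47; interference = 1 − 0.47 = 0.53.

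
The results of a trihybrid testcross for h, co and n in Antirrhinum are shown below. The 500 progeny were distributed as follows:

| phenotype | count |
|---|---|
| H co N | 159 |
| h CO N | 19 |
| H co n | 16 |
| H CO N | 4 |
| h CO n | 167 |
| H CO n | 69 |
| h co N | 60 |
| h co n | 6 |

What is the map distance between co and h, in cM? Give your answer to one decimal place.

The two most frequent reciprocal classes, h CO n and H co N, are the parental types, so the F1 was h CO n / H co N.
The two rarest classes, h co n and H CO N, are the double crossovers. Comparing them with the parentals, only the co allele has switched, so co is the middle locus and the order is h – co – n.
Crossovers in the h–co interval produce the single-crossover classes H CO n and h co N (69 + 60 = 129) plus the double crossovers (10).
RF(h–co) = (129 + 10) / 500 = 139/500 = 0.2780 → 27.8 cM.

27.8 cM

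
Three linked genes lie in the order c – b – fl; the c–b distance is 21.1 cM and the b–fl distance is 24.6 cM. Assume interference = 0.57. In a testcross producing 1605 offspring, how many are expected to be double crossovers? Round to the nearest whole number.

Map distances give recombination frequencies of 0.211 and 0.246 for the two intervals.
With interference 0.57 (so coincidence = 0.43), expected double-crossover frequency = 0.211 × 0.246 × 0.43 = 0.02232.
Expected number = 0.02232 × 1605 = 35.82 ≈ 36.

36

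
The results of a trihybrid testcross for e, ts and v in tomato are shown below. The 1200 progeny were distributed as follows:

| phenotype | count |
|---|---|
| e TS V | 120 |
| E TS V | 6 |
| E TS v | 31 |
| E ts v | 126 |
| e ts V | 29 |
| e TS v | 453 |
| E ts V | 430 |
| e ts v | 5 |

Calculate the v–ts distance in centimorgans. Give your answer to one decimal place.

The two most frequent reciprocal classes, E ts V and e TS v, are the parental types, so the F1 was E ts V / e TS v.
The two rarest classes, E TS V and e ts v, are the double crossovers. Comparing them with the parentals, only the ts allele has switched, so ts is the middle locus and the order is v – ts – e.
Crossovers in the v–ts interval produce the single-crossover classes E ts v and e TS V (126 + 120 = 246) plus the double crossovers (11).
RF(v–ts) = (246 + 11) / 1200 = 257/1200 = 0.2142 → 21.4 centimorgans.

21.4 centimorgans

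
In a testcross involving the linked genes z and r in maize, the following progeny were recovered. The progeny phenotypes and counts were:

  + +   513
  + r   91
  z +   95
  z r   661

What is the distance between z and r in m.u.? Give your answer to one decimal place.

13.7 m.u.

The two most frequent classes, + + (513) and z r (661), are the parental types, so the F1 was + + / z r.
The recombinant classes are + r and z +: 91 + 95 = 186.
Recombination frequency = 186/1360 = 0.1368 ≈ 13.7%, i.e. 13.7 m.u.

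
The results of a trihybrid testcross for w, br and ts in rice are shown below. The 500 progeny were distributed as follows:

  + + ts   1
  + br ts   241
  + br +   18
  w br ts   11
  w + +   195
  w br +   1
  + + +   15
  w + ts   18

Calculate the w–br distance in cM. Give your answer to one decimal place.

The two most frequent reciprocal classes, w + + and + br ts, are the parental types, so the F1 was w + + / + br ts.
The two rarest classes, w br + and + + ts, are the double crossovers. Comparing them with the parentals, only the br allele has switched, so br is the middle locus and the order is w – br – ts.
Crossovers in the w–br interval produce the single-crossover classes + + + and w br ts (15 + 11 = 26) plus the double crossovers (2).
RF(w–br) = (26 + 2) / 500 = 28/500 = 0.0560 → 5.6 cM.

5.6 cM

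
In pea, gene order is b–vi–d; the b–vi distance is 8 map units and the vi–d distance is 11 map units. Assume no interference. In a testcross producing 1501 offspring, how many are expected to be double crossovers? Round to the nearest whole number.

Map distances give recombination frequencies of 0.080 and 0.110 for the two intervals.
With no interference, expected double-crossover frequency = 0.080 × 0.110 = 0.00880.
Expected number = 0.00880 × 1501 = 13.21 ≈ 13.

13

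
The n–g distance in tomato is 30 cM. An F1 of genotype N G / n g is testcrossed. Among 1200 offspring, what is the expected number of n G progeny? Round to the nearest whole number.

A map distance of 30 cM corresponds to a recombination frequency of 0.300.
The F1 is N G / n g, so n G is a recombinant gamete class with expected frequency r/2 = 0.300/2 = 0.1500.
Expected number = 0.1500 × 1200 = 180.00 ≈ 180.

180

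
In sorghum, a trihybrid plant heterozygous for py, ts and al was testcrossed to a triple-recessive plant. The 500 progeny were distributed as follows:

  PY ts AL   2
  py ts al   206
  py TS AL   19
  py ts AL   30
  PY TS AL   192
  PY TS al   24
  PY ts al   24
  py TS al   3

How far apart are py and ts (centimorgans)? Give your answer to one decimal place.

The two most frequent reciprocal classes, py ts al and PY TS AL, are the parental types, so the F1 was py ts al / PY TS AL.
The two rarest classes, py TS al and PY ts AL, are the double crossovers. Comparing them with the parentals, only the ts allele has switched, so ts is the middle locus and the order is py – ts – al.
Crossovers in the py–ts interval produce the single-crossover classes PY ts al and py TS AL (24 + 19 = 43) plus the double crossovers (5).
RF(py–ts) = (43 + 5) / 500 = 48/500 = 0.0960 → 9.6 centimorgans.

9.6 centimorgans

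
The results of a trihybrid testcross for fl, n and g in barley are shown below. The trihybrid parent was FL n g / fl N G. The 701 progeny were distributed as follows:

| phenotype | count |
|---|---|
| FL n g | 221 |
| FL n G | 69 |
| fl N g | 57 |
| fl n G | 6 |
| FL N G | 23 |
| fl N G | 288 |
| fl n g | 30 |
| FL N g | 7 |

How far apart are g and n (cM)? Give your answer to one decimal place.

19.8 cM

The two rarest classes, FL N g and fl n G, are the double crossovers. Comparing them with the parentals, only the n allele has switched, so n is the middle locus and the order is g – n – fl.
Crossovers in the g–n interval produce the single-crossover classes FL n G and fl N g (69 + 57 = 126) plus the double crossovers (13).
RF(g–n) = (126 + 13) / 701 = 139/701 = 0.1983 → 19.8 cM.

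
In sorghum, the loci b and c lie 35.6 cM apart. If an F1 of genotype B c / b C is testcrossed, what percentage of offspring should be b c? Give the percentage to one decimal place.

17.8%

A map distance of 35.6 cM corresponds to a recombination frequency of 0.356.
The F1 is B c / b C, so b c is a recombinant gamete class with expected frequency r/2 = 0.356/2 = 0.1780.
That is 0.1780 = 17.8% of the progeny.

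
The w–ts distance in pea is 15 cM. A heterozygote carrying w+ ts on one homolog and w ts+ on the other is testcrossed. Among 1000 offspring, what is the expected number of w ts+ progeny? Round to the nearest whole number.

425

A map distance of 15 cM corresponds to a recombination frequency of 0.150.
The F1 is w+ ts / w ts+, so w ts+ is a parental gamete class with expected frequency (1 − r)/2 = 0.850/2 = 0.4250.
Expected number = 0.4250 × 1000 = 425.00 ≈ 425.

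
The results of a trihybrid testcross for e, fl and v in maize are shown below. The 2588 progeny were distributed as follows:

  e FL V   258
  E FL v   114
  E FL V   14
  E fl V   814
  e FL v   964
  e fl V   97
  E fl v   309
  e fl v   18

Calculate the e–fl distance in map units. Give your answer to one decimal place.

9.4 map units

The two most frequent reciprocal classes, e FL v and E fl V, are the parental types, so the F1 was e FL v / E fl V.
The two rarest classes, e fl v and E FL V, are the double crossovers. Comparing them with the parentals, only the fl allele has switched, so fl is the middle locus and the order is e – fl – v.
Crossovers in the e–fl interval produce the single-crossover classes E FL v and e fl V (114 + 97 = 211) plus the double crossovers (32).
RF(e–fl) = (211 + 32) / 2588 = 243/2588 = 0.0939 → 9.4 map units.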